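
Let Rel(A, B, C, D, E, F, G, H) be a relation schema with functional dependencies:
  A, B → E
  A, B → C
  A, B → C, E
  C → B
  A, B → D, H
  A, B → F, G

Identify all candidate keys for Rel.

{A} never appears on the right of any FD, so every key must include it.
{A, B}⁺ = {A, B, C, D, E, F, G, H} — all of the relation — so {A, B} is a candidate key.
{A, C}⁺ = {A, B, C, D, E, F, G, H} — all of the relation — so {A, C} is a candidate key.
These are minimal and exhaustive — every other superkey contains one of them.

{A, B}, {A, C}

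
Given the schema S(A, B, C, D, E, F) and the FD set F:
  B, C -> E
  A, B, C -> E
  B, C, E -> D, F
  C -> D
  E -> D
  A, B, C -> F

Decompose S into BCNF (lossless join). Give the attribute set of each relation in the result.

{A, B, C}; {B, C, E, F}; {C, D}

Candidate key of the original relation: {A, B, C}.
Within {A, B, C, D, E, F}: {B, C}⁺ ∩ {A, B, C, D, E, F} = {B, C, D, E, F}, not the whole set, so B, C -> D, E, F violates BCNF; decompose into {B, C, D, E, F} and {A, B, C}.
Within {B, C, D, E, F}: {C}⁺ ∩ {B, C, D, E, F} = {C, D}, not the whole set, so C -> D violates BCNF; decompose into {C, D} and {B, C, E, F}.
{C, D} is in BCNF.
{B, C, E, F} is in BCNF.
{A, B, C} is in BCNF.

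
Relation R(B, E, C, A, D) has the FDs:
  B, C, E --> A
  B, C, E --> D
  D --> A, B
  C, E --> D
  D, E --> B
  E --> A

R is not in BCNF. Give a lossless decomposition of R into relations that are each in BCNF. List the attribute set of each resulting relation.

Candidate key of the original relation: {C, E}.
Within {A, B, C, D, E}: {D}⁺ ∩ {A, B, C, D, E} = {A, B, D}, not the whole set, so D --> A, B violates BCNF; decompose into {A, B, D} and {C, D, E}.
{A, B, D}: every determinant is a superkey — BCNF.
{C, D, E}: every determinant is a superkey — BCNF.

{A, B, D}; {C, D, E}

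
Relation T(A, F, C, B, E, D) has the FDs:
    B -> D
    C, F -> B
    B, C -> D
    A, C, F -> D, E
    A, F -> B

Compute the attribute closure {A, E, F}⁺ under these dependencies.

Start with {A, E, F}.
A, F -> B applies; add {B} → now {A, B, E, F}.
B -> D applies; add {D} → now {A, B, D, E, F}.
No further FD applies.

{A, B, D, E, F}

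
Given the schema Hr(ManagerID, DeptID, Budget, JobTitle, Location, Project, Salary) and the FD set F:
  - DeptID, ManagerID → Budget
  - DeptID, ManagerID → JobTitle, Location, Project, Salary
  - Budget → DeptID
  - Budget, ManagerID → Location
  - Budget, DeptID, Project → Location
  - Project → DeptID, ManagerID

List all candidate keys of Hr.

{Project}⁺ = {Budget, DeptID, JobTitle, Location, ManagerID, Project, Salary} — all of the relation — so {Project} is a candidate key.
{Budget, ManagerID}⁺ = {Budget, DeptID, JobTitle, Location, ManagerID, Project, Salary} — all of the relation — so {Budget, ManagerID} is a candidate key.
{DeptID, ManagerID}⁺ = {Budget, DeptID, JobTitle, Location, ManagerID, Project, Salary} — all of the relation — so {DeptID, ManagerID} is a candidate key.
These are minimal and exhaustive — every other superkey contains one of them.

{Budget, ManagerID}, {DeptID, ManagerID}, {Project}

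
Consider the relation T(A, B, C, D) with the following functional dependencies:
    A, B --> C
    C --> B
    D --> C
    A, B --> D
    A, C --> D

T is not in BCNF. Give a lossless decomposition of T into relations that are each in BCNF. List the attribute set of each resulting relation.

Candidate keys of the original relation: {A, B}, {A, C}, {A, D}.
In {A, B, C, D}, {C} is not a superkey ({C}⁺ restricted to this set is {B, C}), so split on C --> B into {B, C} and {A, C, D}.
{B, C}: every determinant is a superkey — BCNF.
In {A, C, D}, {D} is not a superkey ({D}⁺ restricted to this set is {C, D}), so split on D --> C into {C, D} and {A, D}.
{C, D}: every determinant is a superkey — BCNF.
{A, D}: every determinant is a superkey — BCNF.

{A, D}; {B, C}; {C, D}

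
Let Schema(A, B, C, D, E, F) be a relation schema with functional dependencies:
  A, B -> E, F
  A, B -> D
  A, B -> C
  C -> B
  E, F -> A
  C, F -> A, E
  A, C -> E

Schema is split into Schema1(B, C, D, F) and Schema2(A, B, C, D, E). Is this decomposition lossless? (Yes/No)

Common attributes: {B, C, D}; their closure is {B, C, D}.
Schema1 ⊄ {B, C, D} and Schema2 ⊄ {B, C, D}, so the split is lossy.

No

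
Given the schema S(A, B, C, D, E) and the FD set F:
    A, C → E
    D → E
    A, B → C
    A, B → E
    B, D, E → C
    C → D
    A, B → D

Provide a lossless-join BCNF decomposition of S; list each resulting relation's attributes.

{A, B, C}; {C, D}; {D, E}

Candidate key of the original relation: {A, B}.
Within {A, B, C, D, E}: {A, C}⁺ ∩ {A, B, C, D, E} = {A, C, D, E}, not the whole set, so A, C → D, E violates BCNF; decompose into {A, C, D, E} and {A, B, C}.
Within {A, C, D, E}: {D}⁺ ∩ {A, C, D, E} = {D, E}, not the whole set, so D → E violates BCNF; decompose into {D, E} and {A, C, D}.
{D, E}: every determinant is a superkey — BCNF.
Within {A, C, D}: {C}⁺ ∩ {A, C, D} = {C, D}, not the whole set, so C → D violates BCNF; decompose into {C, D} and {A, C}.
{C, D}: every determinant is a superkey — BCNF.
{A, C}: every determinant is a superkey — BCNF.
{A, B, C}: every determinant is a superkey — BCNF.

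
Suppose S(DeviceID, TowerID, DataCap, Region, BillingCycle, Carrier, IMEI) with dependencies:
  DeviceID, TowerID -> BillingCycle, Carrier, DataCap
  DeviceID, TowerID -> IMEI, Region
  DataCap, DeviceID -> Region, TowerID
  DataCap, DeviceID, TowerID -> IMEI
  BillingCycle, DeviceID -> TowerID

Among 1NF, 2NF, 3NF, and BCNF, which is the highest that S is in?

Candidate keys: {BillingCycle, DeviceID}, {DataCap, DeviceID}, {DeviceID, TowerID}. Prime attributes: {BillingCycle, DataCap, DeviceID, TowerID}.
Each dependency's left side is a superkey — BCNF holds.

BCNF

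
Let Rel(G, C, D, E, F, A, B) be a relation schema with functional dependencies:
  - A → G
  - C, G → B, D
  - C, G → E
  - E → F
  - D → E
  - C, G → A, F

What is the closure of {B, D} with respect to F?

Start with {B, D}.
D → E applies; add {E} → now {B, D, E}.
E → F applies; add {F} → now {B, D, E, F}.
No further FD applies.

{B, D, E, F}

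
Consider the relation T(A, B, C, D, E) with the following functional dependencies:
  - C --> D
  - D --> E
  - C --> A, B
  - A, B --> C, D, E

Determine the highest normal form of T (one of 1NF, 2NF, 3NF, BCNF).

2NF

Candidate keys: {A, B}, {C}. Prime attributes: {A, B, C}.
D --> E: {D}⁺ = {D, E}, which is not all of the attributes, so the left side is not a superkey — BCNF is violated.
D --> E determines the non-prime attribute {E} from a non-superkey — 3NF is violated.
No non-prime attribute depends on a proper subset of any candidate key, so 2NF holds.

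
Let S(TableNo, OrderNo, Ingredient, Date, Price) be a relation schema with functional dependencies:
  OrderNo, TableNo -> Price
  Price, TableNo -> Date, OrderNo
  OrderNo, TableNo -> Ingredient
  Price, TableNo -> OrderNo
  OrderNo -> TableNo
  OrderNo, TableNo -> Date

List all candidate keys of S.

{OrderNo}, {Price, TableNo}

{OrderNo} is a candidate key since {OrderNo}⁺ = {Date, Ingredient, OrderNo, Price, TableNo} covers every attribute.
{Price, TableNo} is a candidate key since {Price, TableNo}⁺ = {Date, Ingredient, OrderNo, Price, TableNo} covers every attribute.
These are minimal and exhaustive — every other superkey contains one of them.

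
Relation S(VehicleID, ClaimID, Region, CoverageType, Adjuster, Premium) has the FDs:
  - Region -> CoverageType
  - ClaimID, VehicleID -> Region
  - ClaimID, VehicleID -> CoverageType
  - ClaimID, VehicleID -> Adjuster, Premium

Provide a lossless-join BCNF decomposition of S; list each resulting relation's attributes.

{Adjuster, ClaimID, Premium, Region, VehicleID}; {CoverageType, Region}

Candidate key of the original relation: {ClaimID, VehicleID}.
In {Adjuster, ClaimID, CoverageType, Premium, Region, VehicleID}, {Region} is not a superkey ({Region}⁺ restricted to this set is {CoverageType, Region}), so split on Region -> CoverageType into {CoverageType, Region} and {Adjuster, ClaimID, Premium, Region, VehicleID}.
{CoverageType, Region} has no BCNF violation.
{Adjuster, ClaimID, Premium, Region, VehicleID} has no BCNF violation.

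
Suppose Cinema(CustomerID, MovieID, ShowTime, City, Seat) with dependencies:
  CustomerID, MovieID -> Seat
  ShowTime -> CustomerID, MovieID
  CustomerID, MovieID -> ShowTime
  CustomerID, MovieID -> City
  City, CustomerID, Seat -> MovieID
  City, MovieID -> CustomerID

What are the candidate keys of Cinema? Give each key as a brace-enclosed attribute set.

{City, CustomerID, Seat}, {City, MovieID}, {CustomerID, MovieID}, {ShowTime}

{ShowTime} is a candidate key since {ShowTime}⁺ = {City, CustomerID, MovieID, Seat, ShowTime} covers every attribute.
{City, MovieID} is a candidate key since {City, MovieID}⁺ = {City, CustomerID, MovieID, Seat, ShowTime} covers every attribute.
{CustomerID, MovieID} is a candidate key since {CustomerID, MovieID}⁺ = {City, CustomerID, MovieID, Seat, ShowTime} covers every attribute.
{City, CustomerID, Seat} is a candidate key since {City, CustomerID, Seat}⁺ = {City, CustomerID, MovieID, Seat, ShowTime} covers every attribute.
No proper subset of any of these is a key, and no other minimal superkey exists.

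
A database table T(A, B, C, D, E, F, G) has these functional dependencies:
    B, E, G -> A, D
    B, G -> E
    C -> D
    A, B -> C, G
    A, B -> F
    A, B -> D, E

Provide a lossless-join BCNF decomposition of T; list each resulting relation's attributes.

{A, B, C, E, F, G}; {C, D}

Candidate keys of the original relation: {A, B}, {B, G}.
Within {A, B, C, D, E, F, G}: {C}⁺ ∩ {A, B, C, D, E, F, G} = {C, D}, not the whole set, so C -> D violates BCNF; decompose into {C, D} and {A, B, C, E, F, G}.
{C, D} has no BCNF violation.
{A, B, C, E, F, G} has no BCNF violation.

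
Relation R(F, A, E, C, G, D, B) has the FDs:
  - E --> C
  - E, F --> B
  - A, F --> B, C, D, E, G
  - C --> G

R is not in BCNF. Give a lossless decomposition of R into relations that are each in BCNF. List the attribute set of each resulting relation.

Candidate key of the original relation: {A, F}.
{A, B, C, D, E, F, G}: {E} determines {C, E, G} here but is not a superkey — split on E --> C, G, giving {C, E, G} and {A, B, D, E, F}.
{C, E, G}: {C} determines {C, G} here but is not a superkey — split on C --> G, giving {C, G} and {C, E}.
{C, G}: every determinant is a superkey — BCNF.
{C, E}: every determinant is a superkey — BCNF.
{A, B, D, E, F}: {E, F} determines {B, E, F} here but is not a superkey — split on E, F --> B, giving {B, E, F} and {A, D, E, F}.
{B, E, F}: every determinant is a superkey — BCNF.
{A, D, E, F}: every determinant is a superkey — BCNF.

{A, D, E, F}; {B, E, F}; {C, E}; {C, G}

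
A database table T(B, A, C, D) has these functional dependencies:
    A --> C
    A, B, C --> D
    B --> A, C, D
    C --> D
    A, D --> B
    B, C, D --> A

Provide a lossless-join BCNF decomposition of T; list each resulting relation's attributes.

Candidate keys of the original relation: {A}, {B}.
Within {A, B, C, D}: {C}⁺ ∩ {A, B, C, D} = {C, D}, not the whole set, so C --> D violates BCNF; decompose into {C, D} and {A, B, C}.
{C, D} has no BCNF violation.
{A, B, C} has no BCNF violation.

{A, B, C}; {C, D}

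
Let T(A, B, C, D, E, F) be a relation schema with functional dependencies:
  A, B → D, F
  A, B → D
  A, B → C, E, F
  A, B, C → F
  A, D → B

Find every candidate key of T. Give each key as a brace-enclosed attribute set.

{A} never appears on the right of any FD, so every key must include it.
{A, B} is a candidate key since {A, B}⁺ = {A, B, C, D, E, F} covers every attribute.
{A, D} is a candidate key since {A, D}⁺ = {A, B, C, D, E, F} covers every attribute.
No proper subset of any of these is a key, and no other minimal superkey exists.

{A, B}, {A, D}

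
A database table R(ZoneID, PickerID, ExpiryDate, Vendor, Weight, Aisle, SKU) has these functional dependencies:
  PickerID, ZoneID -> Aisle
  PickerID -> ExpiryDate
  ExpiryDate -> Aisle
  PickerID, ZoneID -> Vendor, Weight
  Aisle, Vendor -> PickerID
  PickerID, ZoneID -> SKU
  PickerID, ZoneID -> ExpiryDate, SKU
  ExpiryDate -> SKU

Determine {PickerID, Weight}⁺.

{Aisle, ExpiryDate, PickerID, SKU, Weight}

Start with {PickerID, Weight}.
PickerID -> ExpiryDate applies; add {ExpiryDate} → now {ExpiryDate, PickerID, Weight}.
ExpiryDate -> Aisle applies; add {Aisle} → now {Aisle, ExpiryDate, PickerID, Weight}.
ExpiryDate -> SKU applies; add {SKU} → now {Aisle, ExpiryDate, PickerID, SKU, Weight}.
No further FD applies.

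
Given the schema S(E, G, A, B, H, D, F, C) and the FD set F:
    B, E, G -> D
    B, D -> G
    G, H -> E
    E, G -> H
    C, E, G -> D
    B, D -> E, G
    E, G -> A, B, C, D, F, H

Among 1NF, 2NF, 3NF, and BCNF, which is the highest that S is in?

BCNF

Candidate keys: {B, D}, {E, G}, {G, H}. Prime attributes: {B, D, E, G, H}.
Every FD has a superkey on the left, so the relation is in BCNF.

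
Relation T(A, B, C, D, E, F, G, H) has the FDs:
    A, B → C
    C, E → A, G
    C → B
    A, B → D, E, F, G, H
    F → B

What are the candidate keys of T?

{A, B}⁺ = {A, B, C, D, E, F, G, H}, which is every attribute, so {A, B} is a candidate key.
{A, C}⁺ = {A, B, C, D, E, F, G, H}, which is every attribute, so {A, C} is a candidate key.
{A, F}⁺ = {A, B, C, D, E, F, G, H}, which is every attribute, so {A, F} is a candidate key.
{C, E}⁺ = {A, B, C, D, E, F, G, H}, which is every attribute, so {C, E} is a candidate key.
These are minimal and exhaustive — every other superkey contains one of them.

{A, B}, {A, C}, {A, F}, {C, E}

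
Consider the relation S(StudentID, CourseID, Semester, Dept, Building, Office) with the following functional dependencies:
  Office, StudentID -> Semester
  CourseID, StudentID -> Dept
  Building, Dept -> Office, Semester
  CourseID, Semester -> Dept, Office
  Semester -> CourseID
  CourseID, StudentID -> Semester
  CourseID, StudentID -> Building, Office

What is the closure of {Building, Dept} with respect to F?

{Building, CourseID, Dept, Office, Semester}

Start with {Building, Dept}.
Building, Dept -> Office, Semester applies; add {Office, Semester} → now {Building, Dept, Office, Semester}.
Semester -> CourseID applies; add {CourseID} → now {Building, CourseID, Dept, Office, Semester}.
No further FD applies.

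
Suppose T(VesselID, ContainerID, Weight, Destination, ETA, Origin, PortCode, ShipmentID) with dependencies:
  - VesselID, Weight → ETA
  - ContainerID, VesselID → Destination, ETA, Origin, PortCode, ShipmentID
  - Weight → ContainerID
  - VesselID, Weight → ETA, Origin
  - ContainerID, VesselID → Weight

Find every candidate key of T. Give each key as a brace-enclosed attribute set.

{VesselID} never appears on the right of any FD, so every key must include it.
{ContainerID, VesselID} is a candidate key since {ContainerID, VesselID}⁺ = {ContainerID, Destination, ETA, Origin, PortCode, ShipmentID, VesselID, Weight} covers every attribute.
{VesselID, Weight} is a candidate key since {VesselID, Weight}⁺ = {ContainerID, Destination, ETA, Origin, PortCode, ShipmentID, VesselID, Weight} covers every attribute.
These are minimal and exhaustive — every other superkey contains one of them.

{ContainerID, VesselID}, {VesselID, Weight}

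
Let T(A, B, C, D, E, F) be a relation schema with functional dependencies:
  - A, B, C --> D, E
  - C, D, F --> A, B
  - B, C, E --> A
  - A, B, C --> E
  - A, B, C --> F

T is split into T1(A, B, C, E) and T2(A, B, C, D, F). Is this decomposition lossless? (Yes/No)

Common attributes: {A, B, C}; their closure is {A, B, C, D, E, F}.
T1 is contained in that closure, so T1 ∩ T2 --> T1 holds and the join is lossless.

Yes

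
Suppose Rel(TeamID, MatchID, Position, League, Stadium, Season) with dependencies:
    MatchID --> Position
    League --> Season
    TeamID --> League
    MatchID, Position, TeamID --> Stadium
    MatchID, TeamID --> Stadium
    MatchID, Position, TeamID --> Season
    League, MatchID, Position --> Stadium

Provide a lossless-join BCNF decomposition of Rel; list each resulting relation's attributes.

Candidate key of the original relation: {MatchID, TeamID}.
{League, MatchID, Position, Season, Stadium, TeamID}: {MatchID} determines {MatchID, Position} here but is not a superkey — split on MatchID --> Position, giving {MatchID, Position} and {League, MatchID, Season, Stadium, TeamID}.
{MatchID, Position}: every determinant is a superkey — BCNF.
{League, MatchID, Season, Stadium, TeamID}: {League} determines {League, Season} here but is not a superkey — split on League --> Season, giving {League, Season} and {League, MatchID, Stadium, TeamID}.
{League, Season}: every determinant is a superkey — BCNF.
{League, MatchID, Stadium, TeamID}: {TeamID} determines {League, TeamID} here but is not a superkey — split on TeamID --> League, giving {League, TeamID} and {MatchID, Stadium, TeamID}.
{League, TeamID}: every determinant is a superkey — BCNF.
{MatchID, Stadium, TeamID}: every determinant is a superkey — BCNF.

{League, Season}; {League, TeamID}; {MatchID, Position}; {MatchID, Stadium, TeamID}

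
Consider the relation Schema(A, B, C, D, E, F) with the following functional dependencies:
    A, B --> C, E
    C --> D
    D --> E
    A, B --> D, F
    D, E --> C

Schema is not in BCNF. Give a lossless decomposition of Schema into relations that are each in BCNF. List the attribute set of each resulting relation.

{A, B, C, F}; {C, D, E}

Candidate key of the original relation: {A, B}.
{A, B, C, D, E, F}: {C} determines {C, D, E} here but is not a superkey — split on C --> D, E, giving {C, D, E} and {A, B, C, F}.
{C, D, E}: every determinant is a superkey — BCNF.
{A, B, C, F}: every determinant is a superkey — BCNF.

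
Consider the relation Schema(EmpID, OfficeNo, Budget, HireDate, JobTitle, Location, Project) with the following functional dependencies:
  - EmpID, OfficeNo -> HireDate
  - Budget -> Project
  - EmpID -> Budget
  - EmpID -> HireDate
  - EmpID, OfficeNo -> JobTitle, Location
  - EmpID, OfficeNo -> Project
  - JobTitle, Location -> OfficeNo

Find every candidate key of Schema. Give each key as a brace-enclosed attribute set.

{EmpID, JobTitle, Location}, {EmpID, OfficeNo}

{EmpID} never appears on the right of any FD, so every key must include it.
{EmpID, OfficeNo} is a candidate key since {EmpID, OfficeNo}⁺ = {Budget, EmpID, HireDate, JobTitle, Location, OfficeNo, Project} covers every attribute.
{EmpID, JobTitle, Location} is a candidate key since {EmpID, JobTitle, Location}⁺ = {Budget, EmpID, HireDate, JobTitle, Location, OfficeNo, Project} covers every attribute.
These are minimal and exhaustive — every other superkey contains one of them.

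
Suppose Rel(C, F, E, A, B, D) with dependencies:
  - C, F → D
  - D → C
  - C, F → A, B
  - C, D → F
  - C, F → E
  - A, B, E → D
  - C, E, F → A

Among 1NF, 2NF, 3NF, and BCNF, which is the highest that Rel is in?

BCNF

Candidate keys: {A, B, E}, {C, F}, {D}. Prime attributes: {A, B, C, D, E, F}.
The left-hand side of every FD is a superkey, so BCNF is satisfied.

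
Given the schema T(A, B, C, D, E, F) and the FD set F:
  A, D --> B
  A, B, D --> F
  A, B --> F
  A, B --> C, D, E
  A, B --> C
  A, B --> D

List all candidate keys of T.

{A} never appears on the right of any FD, so every key must include it.
Closure of {A, B} is {A, B, C, D, E, F}, the whole schema; {A, B} is a candidate key.
Closure of {A, D} is {A, B, C, D, E, F}, the whole schema; {A, D} is a candidate key.
Any other superkey properly contains one of these, so there are no further candidate keys.

{A, B}, {A, D}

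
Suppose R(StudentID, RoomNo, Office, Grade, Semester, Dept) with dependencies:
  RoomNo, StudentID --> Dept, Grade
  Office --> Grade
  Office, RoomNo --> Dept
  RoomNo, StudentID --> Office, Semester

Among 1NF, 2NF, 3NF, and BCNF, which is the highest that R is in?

2NF

Candidate key: {RoomNo, StudentID}. Prime attributes: {RoomNo, StudentID}.
Office --> Grade: {Office}⁺ = {Grade, Office}, which is not all of the attributes, so the left side is not a superkey — BCNF is violated.
Office --> Grade has non-prime {Grade} on the right and a non-superkey on the left, so 3NF fails.
Checking every proper subset of each key, none determines a non-prime attribute — 2NF is satisfied.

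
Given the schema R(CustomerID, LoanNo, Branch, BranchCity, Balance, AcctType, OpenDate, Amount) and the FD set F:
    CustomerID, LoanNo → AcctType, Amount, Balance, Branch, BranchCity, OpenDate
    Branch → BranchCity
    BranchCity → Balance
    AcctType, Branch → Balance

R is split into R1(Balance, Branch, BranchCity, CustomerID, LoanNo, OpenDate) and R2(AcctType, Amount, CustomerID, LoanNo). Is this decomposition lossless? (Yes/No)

The shared attributes are {CustomerID, LoanNo} and {CustomerID, LoanNo}⁺ = {AcctType, Amount, Balance, Branch, BranchCity, CustomerID, LoanNo, OpenDate}.
R1 is contained in that closure, so R1 ∩ R2 → R1 holds and the join is lossless.

Yes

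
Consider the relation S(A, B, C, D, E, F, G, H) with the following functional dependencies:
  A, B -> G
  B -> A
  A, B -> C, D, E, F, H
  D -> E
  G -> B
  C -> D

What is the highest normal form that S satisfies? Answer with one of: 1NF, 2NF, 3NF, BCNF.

2NF

Candidate keys: {B}, {G}. Prime attributes: {B, G}.
For D -> E we have {D}⁺ = {D, E}; {D} is not a superkey, so BCNF fails.
Because {E} is non-prime and the left side of D -> E is not a superkey, the relation is not in 3NF.
With only single-attribute keys there can be no partial dependency, so 2NF holds.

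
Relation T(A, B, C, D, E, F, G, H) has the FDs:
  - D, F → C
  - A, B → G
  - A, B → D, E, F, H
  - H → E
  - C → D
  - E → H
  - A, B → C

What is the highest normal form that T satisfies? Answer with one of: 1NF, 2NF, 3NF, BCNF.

2NF

Candidate key: {A, B}. Prime attributes: {A, B}.
D, F → C: {D, F}⁺ = {C, D, F}, which is not all of the attributes, so the left side is not a superkey — BCNF is violated.
D, F → C determines the non-prime attribute {C} from a non-superkey — 3NF is violated.
Checking every proper subset of each key, none determines a non-prime attribute — 2NF is satisfied.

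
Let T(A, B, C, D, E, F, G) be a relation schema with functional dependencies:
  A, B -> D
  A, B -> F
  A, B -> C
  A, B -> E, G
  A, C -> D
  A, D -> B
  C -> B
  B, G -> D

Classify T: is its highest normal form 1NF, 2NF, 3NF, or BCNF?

Candidate keys: {A, B}, {A, C}, {A, D}. Prime attributes: {A, B, C, D}.
C -> B: {C}⁺ = {B, C}, which is not all of the attributes, so the left side is not a superkey — BCNF is violated.
Its right-hand attributes {B} are all prime, as are those of every other non-superkey FD — the relation is in 3NF.

3NF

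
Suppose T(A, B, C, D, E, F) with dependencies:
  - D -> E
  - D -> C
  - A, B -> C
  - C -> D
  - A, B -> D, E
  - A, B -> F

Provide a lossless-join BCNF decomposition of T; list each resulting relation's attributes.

{A, B, D, F}; {C, D, E}

Candidate key of the original relation: {A, B}.
{A, B, C, D, E, F}: {D} determines {C, D, E} here but is not a superkey — split on D -> C, E, giving {C, D, E} and {A, B, D, F}.
{C, D, E}: every determinant is a superkey — BCNF.
{A, B, D, F}: every determinant is a superkey — BCNF.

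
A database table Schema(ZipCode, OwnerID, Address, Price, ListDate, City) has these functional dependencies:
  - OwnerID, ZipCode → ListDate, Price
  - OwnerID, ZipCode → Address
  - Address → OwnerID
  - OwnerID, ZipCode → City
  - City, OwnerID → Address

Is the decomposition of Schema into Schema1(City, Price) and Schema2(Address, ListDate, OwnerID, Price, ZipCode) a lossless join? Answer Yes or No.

Common attributes: {Price}; their closure is {Price}.
Schema1 ⊄ {Price} and Schema2 ⊄ {Price}, so the split is lossy.

No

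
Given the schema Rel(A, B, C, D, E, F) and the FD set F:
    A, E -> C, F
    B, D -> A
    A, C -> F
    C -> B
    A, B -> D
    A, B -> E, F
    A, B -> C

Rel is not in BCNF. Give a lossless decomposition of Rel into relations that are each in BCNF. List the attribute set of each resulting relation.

Candidate keys of the original relation: {A, B}, {A, C}, {A, E}, {B, D}, {C, D}.
{A, B, C, D, E, F}: {C} determines {B, C} here but is not a superkey — split on C -> B, giving {B, C} and {A, C, D, E, F}.
{B, C} has no BCNF violation.
{A, C, D, E, F} has no BCNF violation.

{A, C, D, E, F}; {B, C}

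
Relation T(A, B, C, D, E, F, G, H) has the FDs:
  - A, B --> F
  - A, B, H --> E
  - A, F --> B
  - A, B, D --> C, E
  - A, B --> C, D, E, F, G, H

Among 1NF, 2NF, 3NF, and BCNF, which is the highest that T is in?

Candidate keys: {A, B}, {A, F}. Prime attributes: {A, B, F}.
The left-hand side of every FD is a superkey, so BCNF is satisfied.

BCNF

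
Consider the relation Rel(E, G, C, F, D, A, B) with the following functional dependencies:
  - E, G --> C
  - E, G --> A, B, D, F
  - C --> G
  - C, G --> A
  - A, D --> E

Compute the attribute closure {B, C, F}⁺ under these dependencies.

{A, B, C, F, G}

Start with {B, C, F}.
C --> G applies; add {G} → now {B, C, F, G}.
C, G --> A applies; add {A} → now {A, B, C, F, G}.
No further FD applies.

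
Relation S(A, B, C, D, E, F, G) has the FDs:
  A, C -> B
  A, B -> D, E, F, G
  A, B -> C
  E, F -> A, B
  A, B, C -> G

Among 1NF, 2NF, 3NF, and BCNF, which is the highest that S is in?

BCNF

Candidate keys: {A, B}, {A, C}, {E, F}. Prime attributes: {A, B, C, E, F}.
Each dependency's left side is a superkey — BCNF holds.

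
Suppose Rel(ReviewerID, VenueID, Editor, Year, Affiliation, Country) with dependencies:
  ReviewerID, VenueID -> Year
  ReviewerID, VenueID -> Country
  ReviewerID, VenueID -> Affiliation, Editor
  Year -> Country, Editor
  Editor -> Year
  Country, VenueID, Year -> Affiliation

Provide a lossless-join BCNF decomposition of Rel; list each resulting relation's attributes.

{Affiliation, VenueID, Year}; {Country, Editor, Year}; {ReviewerID, VenueID, Year}

Candidate key of the original relation: {ReviewerID, VenueID}.
Within {Affiliation, Country, Editor, ReviewerID, VenueID, Year}: {Year}⁺ ∩ {Affiliation, Country, Editor, ReviewerID, VenueID, Year} = {Country, Editor, Year}, not the whole set, so Year -> Country, Editor violates BCNF; decompose into {Country, Editor, Year} and {Affiliation, ReviewerID, VenueID, Year}.
{Country, Editor, Year} has no BCNF violation.
Within {Affiliation, ReviewerID, VenueID, Year}: {VenueID, Year}⁺ ∩ {Affiliation, ReviewerID, VenueID, Year} = {Affiliation, VenueID, Year}, not the whole set, so VenueID, Year -> Affiliation violates BCNF; decompose into {Affiliation, VenueID, Year} and {ReviewerID, VenueID, Year}.
{Affiliation, VenueID, Year} has no BCNF violation.
{ReviewerID, VenueID, Year} has no BCNF violation.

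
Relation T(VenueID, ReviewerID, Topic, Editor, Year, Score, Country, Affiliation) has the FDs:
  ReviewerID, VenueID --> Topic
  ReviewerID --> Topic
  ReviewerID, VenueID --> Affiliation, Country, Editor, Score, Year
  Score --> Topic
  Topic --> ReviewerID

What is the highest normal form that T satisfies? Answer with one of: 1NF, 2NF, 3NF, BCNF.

3NF

Candidate keys: {ReviewerID, VenueID}, {Score, VenueID}, {Topic, VenueID}. Prime attributes: {ReviewerID, Score, Topic, VenueID}.
ReviewerID --> Topic: {ReviewerID}⁺ = {ReviewerID, Topic}, which is not all of the attributes, so the left side is not a superkey — BCNF is violated.
Its right-hand attributes {Topic} are all prime, as are those of every other non-superkey FD — the relation is in 3NF.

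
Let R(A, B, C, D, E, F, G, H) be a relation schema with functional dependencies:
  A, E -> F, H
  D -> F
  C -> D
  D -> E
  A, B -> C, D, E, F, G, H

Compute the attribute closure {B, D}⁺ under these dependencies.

{B, D, E, F}

Start with {B, D}.
D -> F applies; add {F} → now {B, D, F}.
D -> E applies; add {E} → now {B, D, E, F}.
No further FD applies.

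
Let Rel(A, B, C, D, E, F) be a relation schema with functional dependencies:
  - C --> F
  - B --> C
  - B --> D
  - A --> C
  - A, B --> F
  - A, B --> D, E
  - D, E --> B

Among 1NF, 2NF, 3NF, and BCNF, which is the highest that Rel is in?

1NF

Candidate keys: {A, B}, {A, D, E}. Prime attributes: {A, B, D, E}.
For C --> F we have {C}⁺ = {C, F}; {C} is not a superkey, so BCNF fails.
Because {F} is non-prime and the left side of C --> F is not a superkey, the relation is not in 3NF.
The proper key subset {A} of {A, B} determines non-prime {C, F}, so the relation is not even in 2NF.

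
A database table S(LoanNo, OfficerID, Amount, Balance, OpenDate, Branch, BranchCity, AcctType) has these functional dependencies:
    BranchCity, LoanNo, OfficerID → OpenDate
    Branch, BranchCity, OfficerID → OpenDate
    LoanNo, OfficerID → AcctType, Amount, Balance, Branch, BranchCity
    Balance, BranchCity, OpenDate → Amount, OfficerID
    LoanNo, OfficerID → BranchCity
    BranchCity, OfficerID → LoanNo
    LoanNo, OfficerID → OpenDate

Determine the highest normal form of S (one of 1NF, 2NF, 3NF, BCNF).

Candidate keys: {Balance, BranchCity, OpenDate}, {BranchCity, OfficerID}, {LoanNo, OfficerID}. Prime attributes: {Balance, BranchCity, LoanNo, OfficerID, OpenDate}.
Every FD has a superkey on the left, so the relation is in BCNF.

BCNF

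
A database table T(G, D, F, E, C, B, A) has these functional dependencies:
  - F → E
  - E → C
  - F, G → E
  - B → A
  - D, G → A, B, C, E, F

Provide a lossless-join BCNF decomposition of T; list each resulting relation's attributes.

Candidate key of the original relation: {D, G}.
In {A, B, C, D, E, F, G}, {F} is not a superkey ({F}⁺ restricted to this set is {C, E, F}), so split on F → C, E into {C, E, F} and {A, B, D, F, G}.
In {C, E, F}, {E} is not a superkey ({E}⁺ restricted to this set is {C, E}), so split on E → C into {C, E} and {E, F}.
{C, E}: every determinant is a superkey — BCNF.
{E, F}: every determinant is a superkey — BCNF.
In {A, B, D, F, G}, {B} is not a superkey ({B}⁺ restricted to this set is {A, B}), so split on B → A into {A, B} and {B, D, F, G}.
{A, B}: every determinant is a superkey — BCNF.
{B, D, F, G}: every determinant is a superkey — BCNF.

{A, B}; {B, D, F, G}; {C, E}; {E, F}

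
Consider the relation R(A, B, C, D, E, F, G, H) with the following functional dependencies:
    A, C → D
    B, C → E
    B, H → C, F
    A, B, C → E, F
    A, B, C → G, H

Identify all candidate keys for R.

{A, B} never appear on the right of any FD, so every key must include all of them.
Closure of {A, B, C} is {A, B, C, D, E, F, G, H}, the whole schema; {A, B, C} is a candidate key.
Closure of {A, B, H} is {A, B, C, D, E, F, G, H}, the whole schema; {A, B, H} is a candidate key.
No proper subset of any of these is a key, and no other minimal superkey exists.

{A, B, C}, {A, B, H}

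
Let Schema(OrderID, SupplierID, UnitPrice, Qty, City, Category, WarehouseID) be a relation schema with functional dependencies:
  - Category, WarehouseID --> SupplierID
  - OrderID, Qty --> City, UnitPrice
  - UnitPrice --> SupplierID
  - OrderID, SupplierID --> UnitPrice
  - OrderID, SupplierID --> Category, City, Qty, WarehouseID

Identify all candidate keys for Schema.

No FD produces {OrderID}, so it must be in every candidate key.
{OrderID, Qty}⁺ = {Category, City, OrderID, Qty, SupplierID, UnitPrice, WarehouseID} — all of the relation — so {OrderID, Qty} is a candidate key.
{OrderID, SupplierID}⁺ = {Category, City, OrderID, Qty, SupplierID, UnitPrice, WarehouseID} — all of the relation — so {OrderID, SupplierID} is a candidate key.
{OrderID, UnitPrice}⁺ = {Category, City, OrderID, Qty, SupplierID, UnitPrice, WarehouseID} — all of the relation — so {OrderID, UnitPrice} is a candidate key.
{Category, OrderID, WarehouseID}⁺ = {Category, City, OrderID, Qty, SupplierID, UnitPrice, WarehouseID} — all of the relation — so {Category, OrderID, WarehouseID} is a candidate key.
Any other superkey properly contains one of these, so there are no further candidate keys.

{Category, OrderID, WarehouseID}, {OrderID, Qty}, {OrderID, SupplierID}, {OrderID, UnitPrice}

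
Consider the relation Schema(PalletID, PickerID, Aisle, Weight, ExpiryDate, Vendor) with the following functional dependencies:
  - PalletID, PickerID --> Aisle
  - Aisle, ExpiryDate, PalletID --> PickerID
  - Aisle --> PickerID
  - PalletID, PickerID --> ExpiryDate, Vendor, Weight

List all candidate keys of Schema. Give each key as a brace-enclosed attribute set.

{Aisle, PalletID}, {PalletID, PickerID}

Attributes never on any right-hand side: {PalletID} — every candidate key must contain it.
{Aisle, PalletID}⁺ = {Aisle, ExpiryDate, PalletID, PickerID, Vendor, Weight} — all of the relation — so {Aisle, PalletID} is a candidate key.
{PalletID, PickerID}⁺ = {Aisle, ExpiryDate, PalletID, PickerID, Vendor, Weight} — all of the relation — so {PalletID, PickerID} is a candidate key.
Any other superkey properly contains one of these, so there are no further candidate keys.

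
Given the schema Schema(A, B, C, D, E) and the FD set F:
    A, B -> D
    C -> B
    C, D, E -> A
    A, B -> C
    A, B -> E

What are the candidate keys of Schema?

Closure of {A, B} is {A, B, C, D, E}, the whole schema; {A, B} is a candidate key.
Closure of {A, C} is {A, B, C, D, E}, the whole schema; {A, C} is a candidate key.
Closure of {C, D, E} is {A, B, C, D, E}, the whole schema; {C, D, E} is a candidate key.
No proper subset of any of these is a key, and no other minimal superkey exists.

{A, B}, {A, C}, {C, D, E}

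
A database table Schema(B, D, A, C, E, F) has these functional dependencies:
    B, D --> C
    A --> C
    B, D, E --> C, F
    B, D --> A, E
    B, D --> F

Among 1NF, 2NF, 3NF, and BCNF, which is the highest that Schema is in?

2NF

Candidate key: {B, D}. Prime attributes: {B, D}.
For A --> C we have {A}⁺ = {A, C}; {A} is not a superkey, so BCNF fails.
Because {C} is non-prime and the left side of A --> C is not a superkey, the relation is not in 3NF.
No non-prime attribute depends on a proper subset of any candidate key, so 2NF holds.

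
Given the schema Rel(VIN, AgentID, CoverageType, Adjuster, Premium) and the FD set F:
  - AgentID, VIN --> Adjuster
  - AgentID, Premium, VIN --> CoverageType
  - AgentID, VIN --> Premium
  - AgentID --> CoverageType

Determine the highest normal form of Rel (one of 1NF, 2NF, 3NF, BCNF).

Candidate key: {AgentID, VIN}. Prime attributes: {AgentID, VIN}.
AgentID --> CoverageType breaks BCNF: {AgentID}⁺ = {AgentID, CoverageType}, so {AgentID} is not a superkey.
Because {CoverageType} is non-prime and the left side of AgentID --> CoverageType is not a superkey, the relation is not in 3NF.
{AgentID} is a proper subset of the key {AgentID, VIN}, and {AgentID}⁺ contains the non-prime attribute {CoverageType} — a partial dependency, so 2NF is violated.

1NF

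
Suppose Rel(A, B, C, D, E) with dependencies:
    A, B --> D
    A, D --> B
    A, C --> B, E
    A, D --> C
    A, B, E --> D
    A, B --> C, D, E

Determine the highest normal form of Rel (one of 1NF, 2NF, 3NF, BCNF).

BCNF

Candidate keys: {A, B}, {A, C}, {A, D}. Prime attributes: {A, B, C, D}.
The left-hand side of every FD is a superkey, so BCNF is satisfied.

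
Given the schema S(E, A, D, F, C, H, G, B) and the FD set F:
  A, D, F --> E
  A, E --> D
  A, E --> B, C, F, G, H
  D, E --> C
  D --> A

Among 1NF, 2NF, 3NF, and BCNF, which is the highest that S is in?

Candidate keys: {A, E}, {D, E}, {D, F}. Prime attributes: {A, D, E, F}.
For D --> A we have {D}⁺ = {A, D}; {D} is not a superkey, so BCNF fails.
But every attribute on its right side ({A}) is prime, and the same holds for every other non-superkey FD, so 3NF still holds.

3NF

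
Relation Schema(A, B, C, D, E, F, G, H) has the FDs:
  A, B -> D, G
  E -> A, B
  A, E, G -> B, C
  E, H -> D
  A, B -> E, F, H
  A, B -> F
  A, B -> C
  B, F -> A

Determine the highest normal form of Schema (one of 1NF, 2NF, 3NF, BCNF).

Candidate keys: {A, B}, {B, F}, {E}. Prime attributes: {A, B, E, F}.
Each dependency's left side is a superkey — BCNF holds.

BCNF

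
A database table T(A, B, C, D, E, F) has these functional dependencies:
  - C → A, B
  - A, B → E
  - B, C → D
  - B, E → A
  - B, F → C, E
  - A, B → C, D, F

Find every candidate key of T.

{A, B}, {B, E}, {B, F}, {C}

{C} is a candidate key since {C}⁺ = {A, B, C, D, E, F} covers every attribute.
{A, B} is a candidate key since {A, B}⁺ = {A, B, C, D, E, F} covers every attribute.
{B, E} is a candidate key since {B, E}⁺ = {A, B, C, D, E, F} covers every attribute.
{B, F} is a candidate key since {B, F}⁺ = {A, B, C, D, E, F} covers every attribute.
These are minimal and exhaustive — every other superkey contains one of them.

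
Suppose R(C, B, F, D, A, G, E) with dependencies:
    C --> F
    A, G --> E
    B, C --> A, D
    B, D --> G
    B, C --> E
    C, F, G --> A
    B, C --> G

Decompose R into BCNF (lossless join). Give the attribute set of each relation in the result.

Candidate key of the original relation: {B, C}.
Within {A, B, C, D, E, F, G}: {C}⁺ ∩ {A, B, C, D, E, F, G} = {C, F}, not the whole set, so C --> F violates BCNF; decompose into {C, F} and {A, B, C, D, E, G}.
{C, F}: every determinant is a superkey — BCNF.
Within {A, B, C, D, E, G}: {A, G}⁺ ∩ {A, B, C, D, E, G} = {A, E, G}, not the whole set, so A, G --> E violates BCNF; decompose into {A, E, G} and {A, B, C, D, G}.
{A, E, G}: every determinant is a superkey — BCNF.
Within {A, B, C, D, G}: {B, D}⁺ ∩ {A, B, C, D, G} = {B, D, G}, not the whole set, so B, D --> G violates BCNF; decompose into {B, D, G} and {A, B, C, D}.
{B, D, G}: every determinant is a superkey — BCNF.
{A, B, C, D}: every determinant is a superkey — BCNF.

{A, B, C, D}; {A, E, G}; {B, D, G}; {C, F}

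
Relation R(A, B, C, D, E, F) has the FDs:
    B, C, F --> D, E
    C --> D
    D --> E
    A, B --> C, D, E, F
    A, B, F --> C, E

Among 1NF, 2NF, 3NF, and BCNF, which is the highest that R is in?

2NF

Candidate key: {A, B}. Prime attributes: {A, B}.
B, C, F --> D, E breaks BCNF: {B, C, F}⁺ = {B, C, D, E, F}, so {B, C, F} is not a superkey.
B, C, F --> D, E has non-prime {D, E} on the right and a non-superkey on the left, so 3NF fails.
No non-prime attribute depends on a proper subset of any candidate key, so 2NF holds.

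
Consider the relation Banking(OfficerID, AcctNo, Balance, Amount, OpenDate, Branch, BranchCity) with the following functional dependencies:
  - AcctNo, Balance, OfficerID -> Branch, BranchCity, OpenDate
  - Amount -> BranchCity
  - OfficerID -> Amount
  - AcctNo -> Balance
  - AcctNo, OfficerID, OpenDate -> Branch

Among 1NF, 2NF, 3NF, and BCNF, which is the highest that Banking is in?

Candidate key: {AcctNo, OfficerID}. Prime attributes: {AcctNo, OfficerID}.
Amount -> BranchCity breaks BCNF: {Amount}⁺ = {Amount, BranchCity}, so {Amount} is not a superkey.
Amount -> BranchCity has non-prime {BranchCity} on the right and a non-superkey on the left, so 3NF fails.
Since {AcctNo} ⊂ {AcctNo, OfficerID} and {AcctNo}⁺ ⊇ {Balance} with {Balance} non-prime, there is a partial dependency; 2NF fails.

1NF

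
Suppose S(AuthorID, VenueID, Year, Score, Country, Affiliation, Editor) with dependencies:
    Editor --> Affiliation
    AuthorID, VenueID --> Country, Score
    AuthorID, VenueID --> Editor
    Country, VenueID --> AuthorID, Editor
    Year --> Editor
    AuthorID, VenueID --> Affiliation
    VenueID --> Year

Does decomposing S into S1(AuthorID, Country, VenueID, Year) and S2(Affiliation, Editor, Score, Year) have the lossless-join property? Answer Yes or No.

No

S1 ∩ S2 = {Year}; its closure under F is {Affiliation, Editor, Year}.
S1 ⊄ {Affiliation, Editor, Year} and S2 ⊄ {Affiliation, Editor, Year}, so the split is lossy.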